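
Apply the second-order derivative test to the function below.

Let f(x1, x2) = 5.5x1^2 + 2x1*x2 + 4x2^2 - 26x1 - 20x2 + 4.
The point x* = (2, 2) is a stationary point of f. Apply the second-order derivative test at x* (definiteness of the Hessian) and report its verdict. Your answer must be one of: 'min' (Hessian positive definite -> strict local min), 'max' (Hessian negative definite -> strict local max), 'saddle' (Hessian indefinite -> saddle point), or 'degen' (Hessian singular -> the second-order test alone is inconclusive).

Compute the Hessian H = grad^2 f:
  H = [[11, 2], [2, 8]]
Verify stationarity: grad f(x*) = H x* + g = (0, 0).
Eigenvalues of H: 7, 12.
Both eigenvalues > 0, so H is positive definite -> x* is a strict local min.

min


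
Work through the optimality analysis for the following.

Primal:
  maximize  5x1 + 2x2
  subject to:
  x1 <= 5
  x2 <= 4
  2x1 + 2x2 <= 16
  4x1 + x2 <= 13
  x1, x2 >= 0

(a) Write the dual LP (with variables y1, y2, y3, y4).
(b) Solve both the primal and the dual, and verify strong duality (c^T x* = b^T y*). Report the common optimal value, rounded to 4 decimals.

The standard primal-dual pair for 'max c^T x s.t. A x <= b, x >= 0' is:
  Dual:  min b^T y  s.t.  A^T y >= c,  y >= 0.

So the dual LP is:
  minimize  5y1 + 4y2 + 16y3 + 13y4
  subject to:
    y1 + 2y3 + 4y4 >= 5
    y2 + 2y3 + y4 >= 2
    y1, y2, y3, y4 >= 0

Solving the primal: x* = (2.25, 4).
  primal value c^T x* = 19.25.
Solving the dual: y* = (0, 0.75, 0, 1.25).
  dual value b^T y* = 19.25.
Strong duality: c^T x* = b^T y*. Confirmed.

19.25


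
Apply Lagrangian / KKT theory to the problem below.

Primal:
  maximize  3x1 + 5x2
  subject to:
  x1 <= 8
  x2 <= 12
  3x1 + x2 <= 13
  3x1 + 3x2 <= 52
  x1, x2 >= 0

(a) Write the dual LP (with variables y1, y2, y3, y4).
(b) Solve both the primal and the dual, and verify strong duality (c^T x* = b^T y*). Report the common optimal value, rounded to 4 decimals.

The standard primal-dual pair for 'max c^T x s.t. A x <= b, x >= 0' is:
  Dual:  min b^T y  s.t.  A^T y >= c,  y >= 0.

So the dual LP is:
  minimize  8y1 + 12y2 + 13y3 + 52y4
  subject to:
    y1 + 3y3 + 3y4 >= 3
    y2 + y3 + 3y4 >= 5
    y1, y2, y3, y4 >= 0

Solving the primal: x* = (0.3333, 12).
  primal value c^T x* = 61.
Solving the dual: y* = (0, 4, 1, 0).
  dual value b^T y* = 61.
Strong duality: c^T x* = b^T y*. Confirmed.

61


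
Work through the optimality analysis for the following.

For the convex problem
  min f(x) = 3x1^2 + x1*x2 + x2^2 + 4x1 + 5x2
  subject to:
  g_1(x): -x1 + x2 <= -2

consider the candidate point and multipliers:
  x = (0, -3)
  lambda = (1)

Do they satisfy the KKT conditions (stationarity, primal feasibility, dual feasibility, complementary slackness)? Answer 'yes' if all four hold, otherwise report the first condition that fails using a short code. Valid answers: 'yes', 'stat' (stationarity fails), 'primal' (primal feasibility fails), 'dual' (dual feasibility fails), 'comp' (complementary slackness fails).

Gradient of f: grad f(x) = Q x + c = (1, -1)
Constraint values g_i(x) = a_i^T x - b_i:
  g_1((0, -3)) = -1
Stationarity residual: grad f(x) + sum_i lambda_i a_i = (0, 0)
  -> stationarity OK
Primal feasibility (all g_i <= 0): OK
Dual feasibility (all lambda_i >= 0): OK
Complementary slackness (lambda_i * g_i(x) = 0 for all i): FAILS

Verdict: the first failing condition is complementary_slackness -> comp.

comp


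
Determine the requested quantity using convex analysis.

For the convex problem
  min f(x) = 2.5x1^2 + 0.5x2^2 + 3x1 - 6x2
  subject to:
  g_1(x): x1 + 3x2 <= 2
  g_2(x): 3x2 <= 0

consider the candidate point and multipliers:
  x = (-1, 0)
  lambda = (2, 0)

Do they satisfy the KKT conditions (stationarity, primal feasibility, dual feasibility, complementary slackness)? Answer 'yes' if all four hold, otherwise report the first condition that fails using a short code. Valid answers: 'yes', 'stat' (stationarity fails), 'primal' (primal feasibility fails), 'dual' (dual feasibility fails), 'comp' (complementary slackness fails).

Gradient of f: grad f(x) = Q x + c = (-2, -6)
Constraint values g_i(x) = a_i^T x - b_i:
  g_1((-1, 0)) = -3
  g_2((-1, 0)) = 0
Stationarity residual: grad f(x) + sum_i lambda_i a_i = (0, 0)
  -> stationarity OK
Primal feasibility (all g_i <= 0): OK
Dual feasibility (all lambda_i >= 0): OK
Complementary slackness (lambda_i * g_i(x) = 0 for all i): FAILS

Verdict: the first failing condition is complementary_slackness -> comp.

comp


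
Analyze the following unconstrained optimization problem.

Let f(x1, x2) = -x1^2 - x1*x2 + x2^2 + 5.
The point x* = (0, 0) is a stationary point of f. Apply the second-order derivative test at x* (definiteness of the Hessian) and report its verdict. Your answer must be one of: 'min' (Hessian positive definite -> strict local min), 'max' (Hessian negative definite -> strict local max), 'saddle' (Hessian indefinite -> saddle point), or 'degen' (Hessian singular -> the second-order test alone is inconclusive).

Compute the Hessian H = grad^2 f:
  H = [[-2, -1], [-1, 2]]
Verify stationarity: grad f(x*) = H x* + g = (0, 0).
Eigenvalues of H: -2.2361, 2.2361.
Eigenvalues have mixed signs, so H is indefinite -> x* is a saddle point.

saddle


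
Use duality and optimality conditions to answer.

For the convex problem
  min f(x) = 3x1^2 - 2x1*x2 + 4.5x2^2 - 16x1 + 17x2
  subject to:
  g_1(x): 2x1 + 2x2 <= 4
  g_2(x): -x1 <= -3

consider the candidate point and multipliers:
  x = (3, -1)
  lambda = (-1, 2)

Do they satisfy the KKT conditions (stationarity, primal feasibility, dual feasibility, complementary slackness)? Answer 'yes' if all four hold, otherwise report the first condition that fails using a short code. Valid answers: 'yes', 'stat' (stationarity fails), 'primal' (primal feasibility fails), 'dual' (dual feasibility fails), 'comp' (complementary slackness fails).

Gradient of f: grad f(x) = Q x + c = (4, 2)
Constraint values g_i(x) = a_i^T x - b_i:
  g_1((3, -1)) = 0
  g_2((3, -1)) = 0
Stationarity residual: grad f(x) + sum_i lambda_i a_i = (0, 0)
  -> stationarity OK
Primal feasibility (all g_i <= 0): OK
Dual feasibility (all lambda_i >= 0): FAILS
Complementary slackness (lambda_i * g_i(x) = 0 for all i): OK

Verdict: the first failing condition is dual_feasibility -> dual.

dual


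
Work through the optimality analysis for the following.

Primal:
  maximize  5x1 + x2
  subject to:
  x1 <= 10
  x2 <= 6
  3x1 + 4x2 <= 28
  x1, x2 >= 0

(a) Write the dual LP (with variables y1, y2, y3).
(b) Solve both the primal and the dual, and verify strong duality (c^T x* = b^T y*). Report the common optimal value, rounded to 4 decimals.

The standard primal-dual pair for 'max c^T x s.t. A x <= b, x >= 0' is:
  Dual:  min b^T y  s.t.  A^T y >= c,  y >= 0.

So the dual LP is:
  minimize  10y1 + 6y2 + 28y3
  subject to:
    y1 + 3y3 >= 5
    y2 + 4y3 >= 1
    y1, y2, y3 >= 0

Solving the primal: x* = (9.3333, 0).
  primal value c^T x* = 46.6667.
Solving the dual: y* = (0, 0, 1.6667).
  dual value b^T y* = 46.6667.
Strong duality: c^T x* = b^T y*. Confirmed.

46.6667


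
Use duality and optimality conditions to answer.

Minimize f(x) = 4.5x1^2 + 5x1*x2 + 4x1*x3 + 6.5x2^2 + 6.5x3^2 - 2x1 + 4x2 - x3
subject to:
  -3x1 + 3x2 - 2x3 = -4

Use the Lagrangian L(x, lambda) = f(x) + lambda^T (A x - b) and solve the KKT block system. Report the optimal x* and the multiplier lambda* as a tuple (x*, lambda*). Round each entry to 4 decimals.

Form the Lagrangian:
  L(x, lambda) = (1/2) x^T Q x + c^T x + lambda^T (A x - b)
Stationarity (grad_x L = 0): Q x + c + A^T lambda = 0.
Primal feasibility: A x = b.

This gives the KKT block system:
  [ Q   A^T ] [ x     ]   [-c ]
  [ A    0  ] [ lambda ] = [ b ]

Solving the linear system:
  x*      = (0.739, -0.663, -0.1031)
  lambda* = (0.308)
  f(x*)   = -1.3976

x* = (0.739, -0.663, -0.1031), lambda* = (0.308)


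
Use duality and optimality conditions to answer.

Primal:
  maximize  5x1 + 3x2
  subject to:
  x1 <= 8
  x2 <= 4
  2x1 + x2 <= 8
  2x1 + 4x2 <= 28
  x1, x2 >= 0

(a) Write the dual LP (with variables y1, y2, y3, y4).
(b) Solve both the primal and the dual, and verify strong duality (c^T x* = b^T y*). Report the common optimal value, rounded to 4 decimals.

The standard primal-dual pair for 'max c^T x s.t. A x <= b, x >= 0' is:
  Dual:  min b^T y  s.t.  A^T y >= c,  y >= 0.

So the dual LP is:
  minimize  8y1 + 4y2 + 8y3 + 28y4
  subject to:
    y1 + 2y3 + 2y4 >= 5
    y2 + y3 + 4y4 >= 3
    y1, y2, y3, y4 >= 0

Solving the primal: x* = (2, 4).
  primal value c^T x* = 22.
Solving the dual: y* = (0, 0.5, 2.5, 0).
  dual value b^T y* = 22.
Strong duality: c^T x* = b^T y*. Confirmed.

22


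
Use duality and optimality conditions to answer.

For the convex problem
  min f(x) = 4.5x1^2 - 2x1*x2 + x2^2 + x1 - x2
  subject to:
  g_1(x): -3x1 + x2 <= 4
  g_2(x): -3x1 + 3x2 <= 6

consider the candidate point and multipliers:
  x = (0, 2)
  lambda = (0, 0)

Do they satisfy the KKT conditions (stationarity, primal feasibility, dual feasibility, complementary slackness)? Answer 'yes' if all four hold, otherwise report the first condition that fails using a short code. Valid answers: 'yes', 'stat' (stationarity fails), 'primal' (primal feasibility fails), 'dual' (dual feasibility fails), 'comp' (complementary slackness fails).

Gradient of f: grad f(x) = Q x + c = (-3, 3)
Constraint values g_i(x) = a_i^T x - b_i:
  g_1((0, 2)) = -2
  g_2((0, 2)) = 0
Stationarity residual: grad f(x) + sum_i lambda_i a_i = (-3, 3)
  -> stationarity FAILS
Primal feasibility (all g_i <= 0): OK
Dual feasibility (all lambda_i >= 0): OK
Complementary slackness (lambda_i * g_i(x) = 0 for all i): OK

Verdict: the first failing condition is stationarity -> stat.

stat


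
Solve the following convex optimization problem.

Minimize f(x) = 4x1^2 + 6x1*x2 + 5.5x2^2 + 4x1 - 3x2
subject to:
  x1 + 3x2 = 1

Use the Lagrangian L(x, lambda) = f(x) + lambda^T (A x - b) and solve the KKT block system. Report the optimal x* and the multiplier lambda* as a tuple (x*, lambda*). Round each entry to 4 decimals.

Form the Lagrangian:
  L(x, lambda) = (1/2) x^T Q x + c^T x + lambda^T (A x - b)
Stationarity (grad_x L = 0): Q x + c + A^T lambda = 0.
Primal feasibility: A x = b.

This gives the KKT block system:
  [ Q   A^T ] [ x     ]   [-c ]
  [ A    0  ] [ lambda ] = [ b ]

Solving the linear system:
  x*      = (-1.1064, 0.7021)
  lambda* = (0.6383)
  f(x*)   = -3.5851

x* = (-1.1064, 0.7021), lambda* = (0.6383)


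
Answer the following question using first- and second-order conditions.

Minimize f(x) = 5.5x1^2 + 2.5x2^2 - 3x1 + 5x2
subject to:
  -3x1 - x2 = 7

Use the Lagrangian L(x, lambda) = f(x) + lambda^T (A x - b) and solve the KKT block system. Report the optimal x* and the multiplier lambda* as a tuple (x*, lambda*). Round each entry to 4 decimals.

Form the Lagrangian:
  L(x, lambda) = (1/2) x^T Q x + c^T x + lambda^T (A x - b)
Stationarity (grad_x L = 0): Q x + c + A^T lambda = 0.
Primal feasibility: A x = b.

This gives the KKT block system:
  [ Q   A^T ] [ x     ]   [-c ]
  [ A    0  ] [ lambda ] = [ b ]

Solving the linear system:
  x*      = (-1.5536, -2.3393)
  lambda* = (-6.6964)
  f(x*)   = 19.9196

x* = (-1.5536, -2.3393), lambda* = (-6.6964)


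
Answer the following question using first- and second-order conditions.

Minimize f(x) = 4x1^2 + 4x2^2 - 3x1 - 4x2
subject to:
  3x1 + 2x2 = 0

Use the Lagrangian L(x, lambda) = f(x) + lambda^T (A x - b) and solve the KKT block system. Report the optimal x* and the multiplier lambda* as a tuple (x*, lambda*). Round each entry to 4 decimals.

Form the Lagrangian:
  L(x, lambda) = (1/2) x^T Q x + c^T x + lambda^T (A x - b)
Stationarity (grad_x L = 0): Q x + c + A^T lambda = 0.
Primal feasibility: A x = b.

This gives the KKT block system:
  [ Q   A^T ] [ x     ]   [-c ]
  [ A    0  ] [ lambda ] = [ b ]

Solving the linear system:
  x*      = (-0.1154, 0.1731)
  lambda* = (1.3077)
  f(x*)   = -0.1731

x* = (-0.1154, 0.1731), lambda* = (1.3077)


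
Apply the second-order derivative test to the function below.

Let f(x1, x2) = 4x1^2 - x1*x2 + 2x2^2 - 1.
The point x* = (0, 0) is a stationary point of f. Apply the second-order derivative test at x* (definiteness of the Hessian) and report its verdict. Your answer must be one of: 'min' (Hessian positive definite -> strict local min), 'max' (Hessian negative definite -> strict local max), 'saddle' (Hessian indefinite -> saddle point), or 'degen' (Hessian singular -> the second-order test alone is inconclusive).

Compute the Hessian H = grad^2 f:
  H = [[8, -1], [-1, 4]]
Verify stationarity: grad f(x*) = H x* + g = (0, 0).
Eigenvalues of H: 3.7639, 8.2361.
Both eigenvalues > 0, so H is positive definite -> x* is a strict local min.

min


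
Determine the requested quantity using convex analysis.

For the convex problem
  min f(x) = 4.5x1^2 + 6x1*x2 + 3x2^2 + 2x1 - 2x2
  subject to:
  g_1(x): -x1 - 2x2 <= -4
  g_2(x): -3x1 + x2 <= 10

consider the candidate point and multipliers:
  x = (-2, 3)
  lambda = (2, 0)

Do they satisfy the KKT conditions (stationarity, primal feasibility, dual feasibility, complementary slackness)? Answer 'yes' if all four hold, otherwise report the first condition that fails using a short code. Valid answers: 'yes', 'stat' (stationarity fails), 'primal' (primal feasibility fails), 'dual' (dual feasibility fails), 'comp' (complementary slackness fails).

Gradient of f: grad f(x) = Q x + c = (2, 4)
Constraint values g_i(x) = a_i^T x - b_i:
  g_1((-2, 3)) = 0
  g_2((-2, 3)) = -1
Stationarity residual: grad f(x) + sum_i lambda_i a_i = (0, 0)
  -> stationarity OK
Primal feasibility (all g_i <= 0): OK
Dual feasibility (all lambda_i >= 0): OK
Complementary slackness (lambda_i * g_i(x) = 0 for all i): OK

Verdict: yes, KKT holds.

yes


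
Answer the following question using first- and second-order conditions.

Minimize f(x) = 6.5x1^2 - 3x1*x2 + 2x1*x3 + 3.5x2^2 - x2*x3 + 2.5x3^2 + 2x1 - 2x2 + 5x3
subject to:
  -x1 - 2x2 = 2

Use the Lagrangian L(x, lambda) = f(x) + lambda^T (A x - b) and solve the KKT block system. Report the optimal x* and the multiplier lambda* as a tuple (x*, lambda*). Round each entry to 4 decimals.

Form the Lagrangian:
  L(x, lambda) = (1/2) x^T Q x + c^T x + lambda^T (A x - b)
Stationarity (grad_x L = 0): Q x + c + A^T lambda = 0.
Primal feasibility: A x = b.

This gives the KKT block system:
  [ Q   A^T ] [ x     ]   [-c ]
  [ A    0  ] [ lambda ] = [ b ]

Solving the linear system:
  x*      = (-0.3939, -0.803, -1.003)
  lambda* = (-2.7182)
  f(x*)   = 0.6197

x* = (-0.3939, -0.803, -1.003), lambda* = (-2.7182)


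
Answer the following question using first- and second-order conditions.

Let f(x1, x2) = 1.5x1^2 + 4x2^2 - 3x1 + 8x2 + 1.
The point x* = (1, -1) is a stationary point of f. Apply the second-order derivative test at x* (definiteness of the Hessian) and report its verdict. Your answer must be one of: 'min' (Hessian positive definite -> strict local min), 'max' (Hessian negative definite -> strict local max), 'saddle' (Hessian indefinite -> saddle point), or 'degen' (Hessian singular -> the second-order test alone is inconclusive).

Compute the Hessian H = grad^2 f:
  H = [[3, 0], [0, 8]]
Verify stationarity: grad f(x*) = H x* + g = (0, 0).
Eigenvalues of H: 3, 8.
Both eigenvalues > 0, so H is positive definite -> x* is a strict local min.

min


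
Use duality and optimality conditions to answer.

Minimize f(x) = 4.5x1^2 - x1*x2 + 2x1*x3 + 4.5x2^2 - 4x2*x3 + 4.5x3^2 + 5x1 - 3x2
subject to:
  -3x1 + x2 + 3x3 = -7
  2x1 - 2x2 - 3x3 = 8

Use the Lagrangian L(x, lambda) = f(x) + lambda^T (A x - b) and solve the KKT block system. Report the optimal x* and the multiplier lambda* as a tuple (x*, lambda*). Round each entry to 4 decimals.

Form the Lagrangian:
  L(x, lambda) = (1/2) x^T Q x + c^T x + lambda^T (A x - b)
Stationarity (grad_x L = 0): Q x + c + A^T lambda = 0.
Primal feasibility: A x = b.

This gives the KKT block system:
  [ Q   A^T ] [ x     ]   [-c ]
  [ A    0  ] [ lambda ] = [ b ]

Solving the linear system:
  x*      = (0.2436, -1.2436, -1.6752)
  lambda* = (-1.3248, -4.5299)
  f(x*)   = 15.9573

x* = (0.2436, -1.2436, -1.6752), lambda* = (-1.3248, -4.5299)


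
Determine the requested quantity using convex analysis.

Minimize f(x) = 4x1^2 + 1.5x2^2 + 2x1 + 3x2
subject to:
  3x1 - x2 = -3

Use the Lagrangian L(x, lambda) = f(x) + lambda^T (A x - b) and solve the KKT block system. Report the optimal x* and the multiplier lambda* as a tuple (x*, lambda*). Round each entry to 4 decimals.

Form the Lagrangian:
  L(x, lambda) = (1/2) x^T Q x + c^T x + lambda^T (A x - b)
Stationarity (grad_x L = 0): Q x + c + A^T lambda = 0.
Primal feasibility: A x = b.

This gives the KKT block system:
  [ Q   A^T ] [ x     ]   [-c ]
  [ A    0  ] [ lambda ] = [ b ]

Solving the linear system:
  x*      = (-1.0857, -0.2571)
  lambda* = (2.2286)
  f(x*)   = 1.8714

x* = (-1.0857, -0.2571), lambda* = (2.2286)


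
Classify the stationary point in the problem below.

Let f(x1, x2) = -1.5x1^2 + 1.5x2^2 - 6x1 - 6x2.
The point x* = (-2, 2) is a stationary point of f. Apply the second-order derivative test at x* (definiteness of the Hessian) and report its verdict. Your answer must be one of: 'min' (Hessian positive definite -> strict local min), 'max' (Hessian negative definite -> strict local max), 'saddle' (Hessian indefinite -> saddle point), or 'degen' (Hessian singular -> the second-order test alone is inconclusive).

Compute the Hessian H = grad^2 f:
  H = [[-3, 0], [0, 3]]
Verify stationarity: grad f(x*) = H x* + g = (0, 0).
Eigenvalues of H: -3, 3.
Eigenvalues have mixed signs, so H is indefinite -> x* is a saddle point.

saddle


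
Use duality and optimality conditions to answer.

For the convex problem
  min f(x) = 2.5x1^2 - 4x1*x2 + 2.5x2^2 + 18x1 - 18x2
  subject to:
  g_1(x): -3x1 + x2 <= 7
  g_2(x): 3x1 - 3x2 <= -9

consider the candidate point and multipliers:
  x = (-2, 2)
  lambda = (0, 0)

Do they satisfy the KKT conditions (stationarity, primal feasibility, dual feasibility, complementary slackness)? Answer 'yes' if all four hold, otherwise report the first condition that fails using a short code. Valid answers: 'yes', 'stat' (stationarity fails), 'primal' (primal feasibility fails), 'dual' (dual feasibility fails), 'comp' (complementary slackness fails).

Gradient of f: grad f(x) = Q x + c = (0, 0)
Constraint values g_i(x) = a_i^T x - b_i:
  g_1((-2, 2)) = 1
  g_2((-2, 2)) = -3
Stationarity residual: grad f(x) + sum_i lambda_i a_i = (0, 0)
  -> stationarity OK
Primal feasibility (all g_i <= 0): FAILS
Dual feasibility (all lambda_i >= 0): OK
Complementary slackness (lambda_i * g_i(x) = 0 for all i): OK

Verdict: the first failing condition is primal_feasibility -> primal.

primal


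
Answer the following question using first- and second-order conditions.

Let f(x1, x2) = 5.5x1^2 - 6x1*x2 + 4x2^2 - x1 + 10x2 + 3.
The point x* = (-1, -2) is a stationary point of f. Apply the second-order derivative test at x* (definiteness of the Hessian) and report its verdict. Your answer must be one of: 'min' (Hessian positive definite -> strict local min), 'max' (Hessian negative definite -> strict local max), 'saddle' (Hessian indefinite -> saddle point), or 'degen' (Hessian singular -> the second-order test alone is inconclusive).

Compute the Hessian H = grad^2 f:
  H = [[11, -6], [-6, 8]]
Verify stationarity: grad f(x*) = H x* + g = (0, 0).
Eigenvalues of H: 3.3153, 15.6847.
Both eigenvalues > 0, so H is positive definite -> x* is a strict local min.

min


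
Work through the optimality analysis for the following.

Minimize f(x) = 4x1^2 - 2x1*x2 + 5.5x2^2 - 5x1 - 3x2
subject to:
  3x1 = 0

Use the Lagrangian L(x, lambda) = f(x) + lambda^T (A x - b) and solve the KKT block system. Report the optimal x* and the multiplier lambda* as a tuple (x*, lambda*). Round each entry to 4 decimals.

Form the Lagrangian:
  L(x, lambda) = (1/2) x^T Q x + c^T x + lambda^T (A x - b)
Stationarity (grad_x L = 0): Q x + c + A^T lambda = 0.
Primal feasibility: A x = b.

This gives the KKT block system:
  [ Q   A^T ] [ x     ]   [-c ]
  [ A    0  ] [ lambda ] = [ b ]

Solving the linear system:
  x*      = (0, 0.2727)
  lambda* = (1.8485)
  f(x*)   = -0.4091

x* = (0, 0.2727), lambda* = (1.8485)


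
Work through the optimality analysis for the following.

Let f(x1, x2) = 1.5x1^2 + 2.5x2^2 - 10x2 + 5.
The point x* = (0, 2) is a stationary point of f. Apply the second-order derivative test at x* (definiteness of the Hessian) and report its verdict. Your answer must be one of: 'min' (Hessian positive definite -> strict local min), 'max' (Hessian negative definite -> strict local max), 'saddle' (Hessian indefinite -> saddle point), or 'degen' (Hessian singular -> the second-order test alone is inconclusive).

Compute the Hessian H = grad^2 f:
  H = [[3, 0], [0, 5]]
Verify stationarity: grad f(x*) = H x* + g = (0, 0).
Eigenvalues of H: 3, 5.
Both eigenvalues > 0, so H is positive definite -> x* is a strict local min.

min


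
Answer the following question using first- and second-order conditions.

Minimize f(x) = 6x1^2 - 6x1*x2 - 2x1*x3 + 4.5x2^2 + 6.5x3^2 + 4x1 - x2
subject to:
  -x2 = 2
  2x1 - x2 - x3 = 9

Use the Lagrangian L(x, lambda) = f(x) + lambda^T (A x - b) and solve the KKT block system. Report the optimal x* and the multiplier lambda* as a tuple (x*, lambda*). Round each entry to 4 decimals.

Form the Lagrangian:
  L(x, lambda) = (1/2) x^T Q x + c^T x + lambda^T (A x - b)
Stationarity (grad_x L = 0): Q x + c + A^T lambda = 0.
Primal feasibility: A x = b.

This gives the KKT block system:
  [ Q   A^T ] [ x     ]   [-c ]
  [ A    0  ] [ lambda ] = [ b ]

Solving the linear system:
  x*      = (2.7143, -2, -1.5714)
  lambda* = (-9.4286, -25.8571)
  f(x*)   = 132.2143

x* = (2.7143, -2, -1.5714), lambda* = (-9.4286, -25.8571)


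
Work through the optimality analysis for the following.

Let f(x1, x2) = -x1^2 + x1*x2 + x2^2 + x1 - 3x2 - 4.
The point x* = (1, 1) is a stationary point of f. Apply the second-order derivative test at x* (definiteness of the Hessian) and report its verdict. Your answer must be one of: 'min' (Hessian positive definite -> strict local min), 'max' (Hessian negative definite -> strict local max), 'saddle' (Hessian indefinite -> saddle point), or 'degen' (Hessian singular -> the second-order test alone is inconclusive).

Compute the Hessian H = grad^2 f:
  H = [[-2, 1], [1, 2]]
Verify stationarity: grad f(x*) = H x* + g = (0, 0).
Eigenvalues of H: -2.2361, 2.2361.
Eigenvalues have mixed signs, so H is indefinite -> x* is a saddle point.

saddle


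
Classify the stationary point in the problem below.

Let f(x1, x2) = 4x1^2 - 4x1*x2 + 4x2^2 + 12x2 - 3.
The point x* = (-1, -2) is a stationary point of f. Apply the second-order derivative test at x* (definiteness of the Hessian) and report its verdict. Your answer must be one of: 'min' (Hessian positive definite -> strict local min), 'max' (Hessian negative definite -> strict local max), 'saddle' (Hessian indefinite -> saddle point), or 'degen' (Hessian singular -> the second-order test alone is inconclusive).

Compute the Hessian H = grad^2 f:
  H = [[8, -4], [-4, 8]]
Verify stationarity: grad f(x*) = H x* + g = (0, 0).
Eigenvalues of H: 4, 12.
Both eigenvalues > 0, so H is positive definite -> x* is a strict local min.

min


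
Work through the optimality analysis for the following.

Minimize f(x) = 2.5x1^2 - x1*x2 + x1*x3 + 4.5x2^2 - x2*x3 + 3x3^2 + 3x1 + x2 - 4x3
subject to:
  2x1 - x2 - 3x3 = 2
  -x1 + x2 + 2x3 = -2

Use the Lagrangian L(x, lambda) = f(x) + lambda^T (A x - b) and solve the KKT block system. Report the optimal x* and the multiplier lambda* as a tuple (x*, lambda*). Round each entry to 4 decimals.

Form the Lagrangian:
  L(x, lambda) = (1/2) x^T Q x + c^T x + lambda^T (A x - b)
Stationarity (grad_x L = 0): Q x + c + A^T lambda = 0.
Primal feasibility: A x = b.

This gives the KKT block system:
  [ Q   A^T ] [ x     ]   [-c ]
  [ A    0  ] [ lambda ] = [ b ]

Solving the linear system:
  x*      = (-0.7692, -1.2308, -0.7692)
  lambda* = (8.9231, 17.4615)
  f(x*)   = 8.3077

x* = (-0.7692, -1.2308, -0.7692), lambda* = (8.9231, 17.4615)


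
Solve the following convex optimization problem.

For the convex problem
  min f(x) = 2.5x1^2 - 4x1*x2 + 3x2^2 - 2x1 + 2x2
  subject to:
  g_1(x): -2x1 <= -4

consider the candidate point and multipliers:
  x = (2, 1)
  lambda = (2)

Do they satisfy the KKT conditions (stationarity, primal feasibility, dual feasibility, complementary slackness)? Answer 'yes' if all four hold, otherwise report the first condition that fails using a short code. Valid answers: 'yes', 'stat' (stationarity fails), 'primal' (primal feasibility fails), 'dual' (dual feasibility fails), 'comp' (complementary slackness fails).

Gradient of f: grad f(x) = Q x + c = (4, 0)
Constraint values g_i(x) = a_i^T x - b_i:
  g_1((2, 1)) = 0
Stationarity residual: grad f(x) + sum_i lambda_i a_i = (0, 0)
  -> stationarity OK
Primal feasibility (all g_i <= 0): OK
Dual feasibility (all lambda_i >= 0): OK
Complementary slackness (lambda_i * g_i(x) = 0 for all i): OK

Verdict: yes, KKT holds.

yes


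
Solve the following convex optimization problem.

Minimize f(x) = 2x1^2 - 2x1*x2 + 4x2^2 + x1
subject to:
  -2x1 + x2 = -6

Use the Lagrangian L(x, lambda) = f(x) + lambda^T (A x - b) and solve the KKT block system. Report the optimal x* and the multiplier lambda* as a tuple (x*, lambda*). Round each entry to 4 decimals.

Form the Lagrangian:
  L(x, lambda) = (1/2) x^T Q x + c^T x + lambda^T (A x - b)
Stationarity (grad_x L = 0): Q x + c + A^T lambda = 0.
Primal feasibility: A x = b.

This gives the KKT block system:
  [ Q   A^T ] [ x     ]   [-c ]
  [ A    0  ] [ lambda ] = [ b ]

Solving the linear system:
  x*      = (2.9643, -0.0714)
  lambda* = (6.5)
  f(x*)   = 20.9821

x* = (2.9643, -0.0714), lambda* = (6.5)


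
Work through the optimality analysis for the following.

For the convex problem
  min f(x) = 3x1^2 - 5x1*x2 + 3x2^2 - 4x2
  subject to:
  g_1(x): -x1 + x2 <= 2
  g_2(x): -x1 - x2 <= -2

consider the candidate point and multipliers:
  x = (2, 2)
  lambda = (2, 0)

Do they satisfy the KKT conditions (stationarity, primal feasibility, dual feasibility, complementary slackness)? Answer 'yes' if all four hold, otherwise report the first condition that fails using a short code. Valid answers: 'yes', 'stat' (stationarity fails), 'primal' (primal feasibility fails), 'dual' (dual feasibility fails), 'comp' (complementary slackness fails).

Gradient of f: grad f(x) = Q x + c = (2, -2)
Constraint values g_i(x) = a_i^T x - b_i:
  g_1((2, 2)) = -2
  g_2((2, 2)) = -2
Stationarity residual: grad f(x) + sum_i lambda_i a_i = (0, 0)
  -> stationarity OK
Primal feasibility (all g_i <= 0): OK
Dual feasibility (all lambda_i >= 0): OK
Complementary slackness (lambda_i * g_i(x) = 0 for all i): FAILS

Verdict: the first failing condition is complementary_slackness -> comp.

comp


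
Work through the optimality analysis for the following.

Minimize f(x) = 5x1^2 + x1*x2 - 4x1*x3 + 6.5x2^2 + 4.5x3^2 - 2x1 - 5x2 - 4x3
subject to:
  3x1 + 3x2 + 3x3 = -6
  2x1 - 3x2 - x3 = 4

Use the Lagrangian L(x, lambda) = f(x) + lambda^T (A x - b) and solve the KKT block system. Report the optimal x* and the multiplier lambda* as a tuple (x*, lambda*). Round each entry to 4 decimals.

Form the Lagrangian:
  L(x, lambda) = (1/2) x^T Q x + c^T x + lambda^T (A x - b)
Stationarity (grad_x L = 0): Q x + c + A^T lambda = 0.
Primal feasibility: A x = b.

This gives the KKT block system:
  [ Q   A^T ] [ x     ]   [-c ]
  [ A    0  ] [ lambda ] = [ b ]

Solving the linear system:
  x*      = (-0.0549, -1.0823, -0.8629)
  lambda* = (2.5858, -3.789)
  f(x*)   = 19.8217

x* = (-0.0549, -1.0823, -0.8629), lambda* = (2.5858, -3.789)


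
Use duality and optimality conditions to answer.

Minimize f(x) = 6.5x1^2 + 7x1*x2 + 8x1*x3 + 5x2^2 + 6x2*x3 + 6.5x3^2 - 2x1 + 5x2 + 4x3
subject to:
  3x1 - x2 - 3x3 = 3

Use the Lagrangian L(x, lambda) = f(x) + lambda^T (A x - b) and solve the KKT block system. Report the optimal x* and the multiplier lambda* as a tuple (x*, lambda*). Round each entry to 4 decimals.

Form the Lagrangian:
  L(x, lambda) = (1/2) x^T Q x + c^T x + lambda^T (A x - b)
Stationarity (grad_x L = 0): Q x + c + A^T lambda = 0.
Primal feasibility: A x = b.

This gives the KKT block system:
  [ Q   A^T ] [ x     ]   [-c ]
  [ A    0  ] [ lambda ] = [ b ]

Solving the linear system:
  x*      = (0.5546, -0.7157, -0.2068)
  lambda* = (0.4847)
  f(x*)   = -3.4845

x* = (0.5546, -0.7157, -0.2068), lambda* = (0.4847)


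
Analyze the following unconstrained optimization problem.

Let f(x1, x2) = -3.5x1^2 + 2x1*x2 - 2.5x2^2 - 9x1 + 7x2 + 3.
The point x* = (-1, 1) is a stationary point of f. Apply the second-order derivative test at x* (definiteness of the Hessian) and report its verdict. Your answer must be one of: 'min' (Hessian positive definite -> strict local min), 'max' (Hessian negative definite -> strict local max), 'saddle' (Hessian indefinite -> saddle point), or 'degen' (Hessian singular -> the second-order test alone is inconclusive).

Compute the Hessian H = grad^2 f:
  H = [[-7, 2], [2, -5]]
Verify stationarity: grad f(x*) = H x* + g = (0, 0).
Eigenvalues of H: -8.2361, -3.7639.
Both eigenvalues < 0, so H is negative definite -> x* is a strict local max.

max


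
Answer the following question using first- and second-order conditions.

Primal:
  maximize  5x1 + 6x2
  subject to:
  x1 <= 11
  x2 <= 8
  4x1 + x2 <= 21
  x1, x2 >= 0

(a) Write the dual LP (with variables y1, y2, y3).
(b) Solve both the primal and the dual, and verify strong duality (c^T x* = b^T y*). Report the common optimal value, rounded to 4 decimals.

The standard primal-dual pair for 'max c^T x s.t. A x <= b, x >= 0' is:
  Dual:  min b^T y  s.t.  A^T y >= c,  y >= 0.

So the dual LP is:
  minimize  11y1 + 8y2 + 21y3
  subject to:
    y1 + 4y3 >= 5
    y2 + y3 >= 6
    y1, y2, y3 >= 0

Solving the primal: x* = (3.25, 8).
  primal value c^T x* = 64.25.
Solving the dual: y* = (0, 4.75, 1.25).
  dual value b^T y* = 64.25.
Strong duality: c^T x* = b^T y*. Confirmed.

64.25


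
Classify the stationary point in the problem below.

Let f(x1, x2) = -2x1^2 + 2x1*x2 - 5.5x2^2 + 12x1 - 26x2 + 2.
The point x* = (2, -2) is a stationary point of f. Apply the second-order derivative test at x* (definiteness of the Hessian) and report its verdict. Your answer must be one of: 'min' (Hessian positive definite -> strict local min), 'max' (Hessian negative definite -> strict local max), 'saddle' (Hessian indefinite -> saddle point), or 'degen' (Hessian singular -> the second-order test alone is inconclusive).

Compute the Hessian H = grad^2 f:
  H = [[-4, 2], [2, -11]]
Verify stationarity: grad f(x*) = H x* + g = (0, 0).
Eigenvalues of H: -11.5311, -3.4689.
Both eigenvalues < 0, so H is negative definite -> x* is a strict local max.

max


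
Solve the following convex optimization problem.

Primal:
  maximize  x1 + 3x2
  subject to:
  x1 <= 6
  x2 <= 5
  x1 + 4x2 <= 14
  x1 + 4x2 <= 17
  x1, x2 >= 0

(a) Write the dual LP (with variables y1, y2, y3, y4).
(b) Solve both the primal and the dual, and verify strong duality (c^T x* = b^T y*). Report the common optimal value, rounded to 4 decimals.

The standard primal-dual pair for 'max c^T x s.t. A x <= b, x >= 0' is:
  Dual:  min b^T y  s.t.  A^T y >= c,  y >= 0.

So the dual LP is:
  minimize  6y1 + 5y2 + 14y3 + 17y4
  subject to:
    y1 + y3 + y4 >= 1
    y2 + 4y3 + 4y4 >= 3
    y1, y2, y3, y4 >= 0

Solving the primal: x* = (6, 2).
  primal value c^T x* = 12.
Solving the dual: y* = (0.25, 0, 0.75, 0).
  dual value b^T y* = 12.
Strong duality: c^T x* = b^T y*. Confirmed.

12


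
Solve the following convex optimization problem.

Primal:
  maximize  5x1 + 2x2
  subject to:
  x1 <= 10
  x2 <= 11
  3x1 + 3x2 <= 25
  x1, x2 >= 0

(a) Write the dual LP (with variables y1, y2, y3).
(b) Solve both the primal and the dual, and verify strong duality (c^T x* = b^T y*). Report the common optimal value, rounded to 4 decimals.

The standard primal-dual pair for 'max c^T x s.t. A x <= b, x >= 0' is:
  Dual:  min b^T y  s.t.  A^T y >= c,  y >= 0.

So the dual LP is:
  minimize  10y1 + 11y2 + 25y3
  subject to:
    y1 + 3y3 >= 5
    y2 + 3y3 >= 2
    y1, y2, y3 >= 0

Solving the primal: x* = (8.3333, 0).
  primal value c^T x* = 41.6667.
Solving the dual: y* = (0, 0, 1.6667).
  dual value b^T y* = 41.6667.
Strong duality: c^T x* = b^T y*. Confirmed.

41.6667


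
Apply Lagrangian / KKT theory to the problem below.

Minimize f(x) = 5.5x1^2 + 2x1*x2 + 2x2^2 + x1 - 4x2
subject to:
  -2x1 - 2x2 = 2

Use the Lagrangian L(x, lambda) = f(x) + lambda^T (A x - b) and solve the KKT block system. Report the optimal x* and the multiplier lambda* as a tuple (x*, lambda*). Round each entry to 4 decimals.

Form the Lagrangian:
  L(x, lambda) = (1/2) x^T Q x + c^T x + lambda^T (A x - b)
Stationarity (grad_x L = 0): Q x + c + A^T lambda = 0.
Primal feasibility: A x = b.

This gives the KKT block system:
  [ Q   A^T ] [ x     ]   [-c ]
  [ A    0  ] [ lambda ] = [ b ]

Solving the linear system:
  x*      = (-0.6364, -0.3636)
  lambda* = (-3.3636)
  f(x*)   = 3.7727

x* = (-0.6364, -0.3636), lambda* = (-3.3636)


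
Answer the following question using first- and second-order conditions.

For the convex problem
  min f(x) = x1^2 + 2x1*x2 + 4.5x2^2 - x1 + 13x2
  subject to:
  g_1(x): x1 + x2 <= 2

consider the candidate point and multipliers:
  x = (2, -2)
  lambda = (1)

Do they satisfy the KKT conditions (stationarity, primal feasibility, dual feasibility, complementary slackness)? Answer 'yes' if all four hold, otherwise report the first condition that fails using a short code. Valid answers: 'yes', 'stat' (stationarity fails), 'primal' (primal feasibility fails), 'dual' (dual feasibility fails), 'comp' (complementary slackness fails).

Gradient of f: grad f(x) = Q x + c = (-1, -1)
Constraint values g_i(x) = a_i^T x - b_i:
  g_1((2, -2)) = -2
Stationarity residual: grad f(x) + sum_i lambda_i a_i = (0, 0)
  -> stationarity OK
Primal feasibility (all g_i <= 0): OK
Dual feasibility (all lambda_i >= 0): OK
Complementary slackness (lambda_i * g_i(x) = 0 for all i): FAILS

Verdict: the first failing condition is complementary_slackness -> comp.

comp


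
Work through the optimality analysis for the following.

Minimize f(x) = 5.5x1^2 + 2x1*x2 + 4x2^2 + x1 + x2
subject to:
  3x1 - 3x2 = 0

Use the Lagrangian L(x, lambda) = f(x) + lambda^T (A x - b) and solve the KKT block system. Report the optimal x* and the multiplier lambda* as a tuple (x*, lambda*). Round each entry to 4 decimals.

Form the Lagrangian:
  L(x, lambda) = (1/2) x^T Q x + c^T x + lambda^T (A x - b)
Stationarity (grad_x L = 0): Q x + c + A^T lambda = 0.
Primal feasibility: A x = b.

This gives the KKT block system:
  [ Q   A^T ] [ x     ]   [-c ]
  [ A    0  ] [ lambda ] = [ b ]

Solving the linear system:
  x*      = (-0.087, -0.087)
  lambda* = (0.0435)
  f(x*)   = -0.087

x* = (-0.087, -0.087), lambda* = (0.0435)


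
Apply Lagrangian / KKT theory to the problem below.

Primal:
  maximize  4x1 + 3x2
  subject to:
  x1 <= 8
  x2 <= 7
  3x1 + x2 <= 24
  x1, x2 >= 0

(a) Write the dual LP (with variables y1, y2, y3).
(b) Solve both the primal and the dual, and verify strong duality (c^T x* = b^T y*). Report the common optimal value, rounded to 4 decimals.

The standard primal-dual pair for 'max c^T x s.t. A x <= b, x >= 0' is:
  Dual:  min b^T y  s.t.  A^T y >= c,  y >= 0.

So the dual LP is:
  minimize  8y1 + 7y2 + 24y3
  subject to:
    y1 + 3y3 >= 4
    y2 + y3 >= 3
    y1, y2, y3 >= 0

Solving the primal: x* = (5.6667, 7).
  primal value c^T x* = 43.6667.
Solving the dual: y* = (0, 1.6667, 1.3333).
  dual value b^T y* = 43.6667.
Strong duality: c^T x* = b^T y*. Confirmed.

43.6667


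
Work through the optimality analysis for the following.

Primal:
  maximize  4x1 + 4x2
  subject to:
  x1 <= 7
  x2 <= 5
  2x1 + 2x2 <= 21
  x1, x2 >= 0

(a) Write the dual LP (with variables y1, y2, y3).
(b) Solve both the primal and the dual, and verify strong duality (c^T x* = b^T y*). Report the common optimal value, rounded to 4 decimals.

The standard primal-dual pair for 'max c^T x s.t. A x <= b, x >= 0' is:
  Dual:  min b^T y  s.t.  A^T y >= c,  y >= 0.

So the dual LP is:
  minimize  7y1 + 5y2 + 21y3
  subject to:
    y1 + 2y3 >= 4
    y2 + 2y3 >= 4
    y1, y2, y3 >= 0

Solving the primal: x* = (5.5, 5).
  primal value c^T x* = 42.
Solving the dual: y* = (0, 0, 2).
  dual value b^T y* = 42.
Strong duality: c^T x* = b^T y*. Confirmed.

42


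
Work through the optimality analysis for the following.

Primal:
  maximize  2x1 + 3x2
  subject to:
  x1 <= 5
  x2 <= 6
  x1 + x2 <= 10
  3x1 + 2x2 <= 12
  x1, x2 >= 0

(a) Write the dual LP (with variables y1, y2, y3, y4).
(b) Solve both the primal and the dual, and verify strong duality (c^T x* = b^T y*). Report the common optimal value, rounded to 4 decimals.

The standard primal-dual pair for 'max c^T x s.t. A x <= b, x >= 0' is:
  Dual:  min b^T y  s.t.  A^T y >= c,  y >= 0.

So the dual LP is:
  minimize  5y1 + 6y2 + 10y3 + 12y4
  subject to:
    y1 + y3 + 3y4 >= 2
    y2 + y3 + 2y4 >= 3
    y1, y2, y3, y4 >= 0

Solving the primal: x* = (0, 6).
  primal value c^T x* = 18.
Solving the dual: y* = (0, 1.6667, 0, 0.6667).
  dual value b^T y* = 18.
Strong duality: c^T x* = b^T y*. Confirmed.

18


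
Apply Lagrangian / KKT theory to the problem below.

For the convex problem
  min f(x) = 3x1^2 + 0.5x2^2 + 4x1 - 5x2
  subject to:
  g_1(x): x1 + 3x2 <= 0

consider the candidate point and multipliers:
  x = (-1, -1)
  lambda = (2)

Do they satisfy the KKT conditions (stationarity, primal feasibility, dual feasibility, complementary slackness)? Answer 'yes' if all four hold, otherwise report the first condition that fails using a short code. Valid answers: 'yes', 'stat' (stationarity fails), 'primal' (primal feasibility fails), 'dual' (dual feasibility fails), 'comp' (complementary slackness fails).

Gradient of f: grad f(x) = Q x + c = (-2, -6)
Constraint values g_i(x) = a_i^T x - b_i:
  g_1((-1, -1)) = -4
Stationarity residual: grad f(x) + sum_i lambda_i a_i = (0, 0)
  -> stationarity OK
Primal feasibility (all g_i <= 0): OK
Dual feasibility (all lambda_i >= 0): OK
Complementary slackness (lambda_i * g_i(x) = 0 for all i): FAILS

Verdict: the first failing condition is complementary_slackness -> comp.

comp


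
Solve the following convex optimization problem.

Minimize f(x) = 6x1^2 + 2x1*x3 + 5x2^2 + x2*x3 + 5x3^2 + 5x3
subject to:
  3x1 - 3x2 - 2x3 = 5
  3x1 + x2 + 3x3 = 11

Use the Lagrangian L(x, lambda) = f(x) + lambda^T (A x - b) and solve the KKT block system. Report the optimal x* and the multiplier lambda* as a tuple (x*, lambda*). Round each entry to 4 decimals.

Form the Lagrangian:
  L(x, lambda) = (1/2) x^T Q x + c^T x + lambda^T (A x - b)
Stationarity (grad_x L = 0): Q x + c + A^T lambda = 0.
Primal feasibility: A x = b.

This gives the KKT block system:
  [ Q   A^T ] [ x     ]   [-c ]
  [ A    0  ] [ lambda ] = [ b ]

Solving the linear system:
  x*      = (2.5081, 0.0888, 1.129)
  lambda* = (-2.1921, -8.593)
  f(x*)   = 55.5639

x* = (2.5081, 0.0888, 1.129), lambda* = (-2.1921, -8.593)


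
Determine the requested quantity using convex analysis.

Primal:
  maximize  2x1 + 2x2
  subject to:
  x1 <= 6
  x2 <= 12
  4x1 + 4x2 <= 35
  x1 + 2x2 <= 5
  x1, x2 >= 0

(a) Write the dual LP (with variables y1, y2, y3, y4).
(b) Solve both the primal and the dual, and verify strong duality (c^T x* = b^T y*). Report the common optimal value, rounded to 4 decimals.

The standard primal-dual pair for 'max c^T x s.t. A x <= b, x >= 0' is:
  Dual:  min b^T y  s.t.  A^T y >= c,  y >= 0.

So the dual LP is:
  minimize  6y1 + 12y2 + 35y3 + 5y4
  subject to:
    y1 + 4y3 + y4 >= 2
    y2 + 4y3 + 2y4 >= 2
    y1, y2, y3, y4 >= 0

Solving the primal: x* = (5, 0).
  primal value c^T x* = 10.
Solving the dual: y* = (0, 0, 0, 2).
  dual value b^T y* = 10.
Strong duality: c^T x* = b^T y*. Confirmed.

10


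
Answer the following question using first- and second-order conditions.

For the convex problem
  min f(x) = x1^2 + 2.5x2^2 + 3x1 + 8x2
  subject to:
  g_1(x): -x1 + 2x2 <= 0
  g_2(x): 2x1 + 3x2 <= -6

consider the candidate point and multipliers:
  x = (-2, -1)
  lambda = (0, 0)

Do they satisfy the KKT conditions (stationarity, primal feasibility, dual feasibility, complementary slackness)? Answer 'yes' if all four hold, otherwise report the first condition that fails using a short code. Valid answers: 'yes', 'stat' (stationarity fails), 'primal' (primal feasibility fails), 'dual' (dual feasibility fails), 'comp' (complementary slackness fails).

Gradient of f: grad f(x) = Q x + c = (-1, 3)
Constraint values g_i(x) = a_i^T x - b_i:
  g_1((-2, -1)) = 0
  g_2((-2, -1)) = -1
Stationarity residual: grad f(x) + sum_i lambda_i a_i = (-1, 3)
  -> stationarity FAILS
Primal feasibility (all g_i <= 0): OK
Dual feasibility (all lambda_i >= 0): OK
Complementary slackness (lambda_i * g_i(x) = 0 for all i): OK

Verdict: the first failing condition is stationarity -> stat.

stat
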